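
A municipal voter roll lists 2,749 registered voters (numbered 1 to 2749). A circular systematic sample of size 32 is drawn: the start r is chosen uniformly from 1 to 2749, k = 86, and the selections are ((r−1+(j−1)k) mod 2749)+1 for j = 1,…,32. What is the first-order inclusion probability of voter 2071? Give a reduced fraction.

For each position j, as r ranges over 1…2749 the j-th selection hits every voter exactly once, so voter 2071 is selected for exactly 32 of the 2749 starts.
Inclusion probability = 32/2749.

32/2749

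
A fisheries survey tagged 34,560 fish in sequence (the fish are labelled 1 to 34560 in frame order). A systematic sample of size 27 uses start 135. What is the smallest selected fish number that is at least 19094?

19335

k = 34560/27 = 1280
Steps past start: ⌈(19094 − 135)/1280⌉ = ⌈18959/1280⌉ = 15
Selected fish: 135 + 15×1280 = 19335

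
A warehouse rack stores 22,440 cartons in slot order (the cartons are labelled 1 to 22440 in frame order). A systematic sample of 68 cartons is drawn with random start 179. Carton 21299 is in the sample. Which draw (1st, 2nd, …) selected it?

k = 22440/68 = 330
position = (21299 − 179)/330 + 1 = 21120/330 + 1 = 64 + 1 = 65

65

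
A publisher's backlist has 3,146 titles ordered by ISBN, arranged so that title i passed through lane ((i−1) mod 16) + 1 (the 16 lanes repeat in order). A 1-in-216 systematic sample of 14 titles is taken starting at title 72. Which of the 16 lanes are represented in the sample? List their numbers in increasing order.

Consecutive selections differ by k = 216, so their lane numbers differ by 216 mod 16 = 8.
gcd(216, 16) = 8, so the sample visits 16/8 = 2 distinct residues mod 16.
Start 72 is lane 8; the lanes hit are 8, 16.

8, 16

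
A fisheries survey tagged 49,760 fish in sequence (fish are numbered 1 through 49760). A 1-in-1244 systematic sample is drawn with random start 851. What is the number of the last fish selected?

k = 1244
40th selection = r + (40−1)·k = 851 + 39×1244 = 851 + 48516 = 49367

49367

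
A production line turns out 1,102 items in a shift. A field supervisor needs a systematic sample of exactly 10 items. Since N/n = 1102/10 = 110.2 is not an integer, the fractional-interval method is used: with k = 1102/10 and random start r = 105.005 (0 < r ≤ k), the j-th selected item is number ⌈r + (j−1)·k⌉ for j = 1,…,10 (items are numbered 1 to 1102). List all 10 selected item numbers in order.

j=1: r + 0k = 105.005 → ⌈·⌉ = 106
j=2: r + 1k = 215.205 → ⌈·⌉ = 216
j=3: r + 2k = 325.405 → ⌈·⌉ = 326
j=4: r + 3k = 435.605 → ⌈·⌉ = 436
j=5: r + 4k = 545.805 → ⌈·⌉ = 546
j=6: r + 5k = 656.005 → ⌈·⌉ = 657
j=7: r + 6k = 766.205 → ⌈·⌉ = 767
j=8: r + 7k = 876.405 → ⌈·⌉ = 877
j=9: r + 8k = 986.605 → ⌈·⌉ = 987
j=10: r + 9k = 1096.805 → ⌈·⌉ = 1097

106, 216, 326, 436, 546, 657, 767, 877, 987, 1097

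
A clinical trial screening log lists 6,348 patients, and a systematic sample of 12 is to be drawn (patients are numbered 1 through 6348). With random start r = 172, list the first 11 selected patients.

k = N/n = 6348/12 = 529
patient 1: 172
patient 2: 172 + 529 = 701
patient 3: 701 + 529 = 1230
patient 4: 1230 + 529 = 1759
patient 5: 1759 + 529 = 2288
patient 6: 2288 + 529 = 2817
patient 7: 2817 + 529 = 3346
patient 8: 3346 + 529 = 3875
patient 9: 3875 + 529 = 4404
patient 10: 4404 + 529 = 4933
patient 11: 4933 + 529 = 5462

172, 701, 1230, 1759, 2288, 2817, 3346, 3875, 4404, 4933, 5462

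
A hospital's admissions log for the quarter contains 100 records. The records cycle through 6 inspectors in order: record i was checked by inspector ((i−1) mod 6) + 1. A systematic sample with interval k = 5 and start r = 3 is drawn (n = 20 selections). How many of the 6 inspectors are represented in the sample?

Consecutive selections differ by k = 5, so their inspector numbers differ by 5 mod 6 = 5.
gcd(5, 6) = 1, so the sample visits 6/1 = 6 distinct residues mod 6.
Start 3 is inspector 3; the inspectors hit are 1, 2, 3, 4, 5, 6.

6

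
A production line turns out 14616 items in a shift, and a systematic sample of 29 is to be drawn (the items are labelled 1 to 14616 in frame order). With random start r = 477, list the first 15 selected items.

477, 981, 1485, 1989, 2493, 2997, 3501, 4005, 4509, 5013, 5517, 6021, 6525, 7029, 7533

k = N/n = 14616/29 = 504
item 1: 477
item 2: 477 + 504 = 981
item 3: 981 + 504 = 1485
item 4: 1485 + 504 = 1989
item 5: 1989 + 504 = 2493
item 6: 2493 + 504 = 2997
item 7: 2997 + 504 = 3501
item 8: 3501 + 504 = 4005
item 9: 4005 + 504 = 4509
item 10: 4509 + 504 = 5013
item 11: 5013 + 504 = 5517
item 12: 5517 + 504 = 6021
item 13: 6021 + 504 = 6525
item 14: 6525 + 504 = 7029
item 15: 7029 + 504 = 7533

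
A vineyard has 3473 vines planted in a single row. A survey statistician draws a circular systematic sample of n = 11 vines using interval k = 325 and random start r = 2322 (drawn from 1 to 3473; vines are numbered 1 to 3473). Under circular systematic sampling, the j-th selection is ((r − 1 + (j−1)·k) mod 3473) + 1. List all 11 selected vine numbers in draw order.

2322, 2647, 2972, 3297, 149, 474, 799, 1124, 1449, 1774, 2099

Selection 1: 2322
Selection 2: 2322 + 325 = 2647
Selection 3: 2647 + 325 = 2972
Selection 4: 2972 + 325 = 3297
Selection 5: 3297 + 325 = 3622 → 3622 − 3473 = 149
Selection 6: 149 + 325 = 474
Selection 7: 474 + 325 = 799
Selection 8: 799 + 325 = 1124
Selection 9: 1124 + 325 = 1449
Selection 10: 1449 + 325 = 1774
Selection 11: 1774 + 325 = 2099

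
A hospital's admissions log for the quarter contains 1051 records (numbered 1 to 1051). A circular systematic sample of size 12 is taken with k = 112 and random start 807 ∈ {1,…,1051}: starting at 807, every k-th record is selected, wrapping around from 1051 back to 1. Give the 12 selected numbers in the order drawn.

807, 919, 1031, 92, 204, 316, 428, 540, 652, 764, 876, 988

Selection 1: 807
Selection 2: 807 + 112 = 919
Selection 3: 919 + 112 = 1031
Selection 4: 1031 + 112 = 1143 → 1143 − 1051 = 92
Selection 5: 92 + 112 = 204
Selection 6: 204 + 112 = 316
Selection 7: 316 + 112 = 428
Selection 8: 428 + 112 = 540
Selection 9: 540 + 112 = 652
Selection 10: 652 + 112 = 764
Selection 11: 764 + 112 = 876
Selection 12: 876 + 112 = 988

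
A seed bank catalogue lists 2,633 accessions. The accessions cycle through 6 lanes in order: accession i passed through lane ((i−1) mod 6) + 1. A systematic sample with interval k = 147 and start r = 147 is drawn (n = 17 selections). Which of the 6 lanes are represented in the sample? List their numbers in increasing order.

Consecutive selections differ by k = 147, so their lane numbers differ by 147 mod 6 = 3.
gcd(147, 6) = 3, so the sample visits 6/3 = 2 distinct residues mod 6.
Start 147 is lane 3; the lanes hit are 3, 6.

3, 6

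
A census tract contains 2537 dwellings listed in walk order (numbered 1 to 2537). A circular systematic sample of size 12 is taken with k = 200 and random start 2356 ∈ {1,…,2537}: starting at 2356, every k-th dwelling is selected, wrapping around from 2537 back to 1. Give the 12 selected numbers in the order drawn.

2356, 19, 219, 419, 619, 819, 1019, 1219, 1419, 1619, 1819, 2019

Selection 1: 2356
Selection 2: 2356 + 200 = 2556 → 2556 − 2537 = 19
Selection 3: 19 + 200 = 219
Selection 4: 219 + 200 = 419
Selection 5: 419 + 200 = 619
Selection 6: 619 + 200 = 819
Selection 7: 819 + 200 = 1019
Selection 8: 1019 + 200 = 1219
Selection 9: 1219 + 200 = 1419
Selection 10: 1419 + 200 = 1619
Selection 11: 1619 + 200 = 1819
Selection 12: 1819 + 200 = 2019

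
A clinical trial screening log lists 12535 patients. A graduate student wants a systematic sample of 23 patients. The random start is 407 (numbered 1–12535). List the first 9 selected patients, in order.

407, 952, 1497, 2042, 2587, 3132, 3677, 4222, 4767

k = N/n = 12535/23 = 545
patient 1: 407
patient 2: 407 + 545 = 952
patient 3: 952 + 545 = 1497
patient 4: 1497 + 545 = 2042
patient 5: 2042 + 545 = 2587
patient 6: 2587 + 545 = 3132
patient 7: 3132 + 545 = 3677
patient 8: 3677 + 545 = 4222
patient 9: 4222 + 545 = 4767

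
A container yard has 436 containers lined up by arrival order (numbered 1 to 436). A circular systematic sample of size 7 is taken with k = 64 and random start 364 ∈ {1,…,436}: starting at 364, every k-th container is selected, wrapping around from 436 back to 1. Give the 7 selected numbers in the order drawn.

364, 428, 56, 120, 184, 248, 312

Selection 1: 364
Selection 2: 364 + 64 = 428
Selection 3: 428 + 64 = 492 → 492 − 436 = 56
Selection 4: 56 + 64 = 120
Selection 5: 120 + 64 = 184
Selection 6: 184 + 64 = 248
Selection 7: 248 + 64 = 312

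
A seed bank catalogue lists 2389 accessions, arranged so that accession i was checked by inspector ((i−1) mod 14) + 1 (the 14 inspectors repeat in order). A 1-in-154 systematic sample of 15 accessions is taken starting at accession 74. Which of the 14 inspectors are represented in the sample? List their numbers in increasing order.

Consecutive selections differ by k = 154, so their inspector numbers differ by 154 mod 14 = 0.
gcd(154, 14) = 14, so the sample visits 14/14 = 1 distinct residues mod 14.
Start 74 is inspector 4; the inspectors hit are 4.

4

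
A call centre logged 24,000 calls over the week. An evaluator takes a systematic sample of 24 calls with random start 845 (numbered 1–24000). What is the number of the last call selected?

k = 24000/24 = 1000
24th selection = r + (24−1)·k = 845 + 23×1000 = 845 + 23000 = 23845

23845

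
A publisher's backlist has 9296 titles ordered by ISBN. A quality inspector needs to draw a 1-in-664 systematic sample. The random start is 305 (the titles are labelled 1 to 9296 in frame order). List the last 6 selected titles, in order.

5617, 6281, 6945, 7609, 8273, 8937

9th selection = 305 + 8×664 = 5617
10th: 5617 + 664 = 6281
11th: 6281 + 664 = 6945
12th: 6945 + 664 = 7609
13th: 7609 + 664 = 8273
14th: 8273 + 664 = 8937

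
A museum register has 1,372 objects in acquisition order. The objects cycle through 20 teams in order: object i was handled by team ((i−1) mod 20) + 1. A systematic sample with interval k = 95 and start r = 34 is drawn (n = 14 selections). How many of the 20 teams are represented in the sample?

Consecutive selections differ by k = 95, so their team numbers differ by 95 mod 20 = 15.
gcd(95, 20) = 5, so the sample visits 20/5 = 4 distinct residues mod 20.
Start 34 is team 14; the teams hit are 4, 9, 14, 19.

4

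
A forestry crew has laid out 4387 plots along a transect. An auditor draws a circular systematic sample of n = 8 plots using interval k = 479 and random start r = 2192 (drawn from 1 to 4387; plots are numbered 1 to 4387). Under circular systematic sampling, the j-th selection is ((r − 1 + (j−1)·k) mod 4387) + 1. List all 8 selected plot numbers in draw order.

Selection 1: 2192
Selection 2: 2192 + 479 = 2671
Selection 3: 2671 + 479 = 3150
Selection 4: 3150 + 479 = 3629
Selection 5: 3629 + 479 = 4108
Selection 6: 4108 + 479 = 4587 → 4587 − 4387 = 200
Selection 7: 200 + 479 = 679
Selection 8: 679 + 479 = 1158

2192, 2671, 3150, 3629, 4108, 200, 679, 1158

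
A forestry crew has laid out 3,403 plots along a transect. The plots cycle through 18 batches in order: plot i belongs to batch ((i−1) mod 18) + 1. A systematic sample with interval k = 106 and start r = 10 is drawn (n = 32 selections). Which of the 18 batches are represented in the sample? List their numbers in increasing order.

Consecutive selections differ by k = 106, so their batch numbers differ by 106 mod 18 = 16.
gcd(106, 18) = 2, so the sample visits 18/2 = 9 distinct residues mod 18.
Start 10 is batch 10; the batches hit are 2, 4, 6, 8, 10, 12, 14, 16, 18.

2, 4, 6, 8, 10, 12, 14, 16, 18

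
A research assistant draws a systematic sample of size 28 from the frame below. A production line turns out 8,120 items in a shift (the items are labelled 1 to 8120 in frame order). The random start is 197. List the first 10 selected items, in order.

k = N/n = 8120/28 = 290
item 1: 197
item 2: 197 + 290 = 487
item 3: 487 + 290 = 777
item 4: 777 + 290 = 1067
item 5: 1067 + 290 = 1357
item 6: 1357 + 290 = 1647
item 7: 1647 + 290 = 1937
item 8: 1937 + 290 = 2227
item 9: 2227 + 290 = 2517
item 10: 2517 + 290 = 2807

197, 487, 777, 1067, 1357, 1647, 1937, 2227, 2517, 2807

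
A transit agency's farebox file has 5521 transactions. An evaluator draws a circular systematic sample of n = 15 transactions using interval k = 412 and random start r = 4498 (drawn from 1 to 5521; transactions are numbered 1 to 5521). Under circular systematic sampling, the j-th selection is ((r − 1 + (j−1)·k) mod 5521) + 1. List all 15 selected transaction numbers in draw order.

4498, 4910, 5322, 213, 625, 1037, 1449, 1861, 2273, 2685, 3097, 3509, 3921, 4333, 4745

Selection 1: 4498
Selection 2: 4498 + 412 = 4910
Selection 3: 4910 + 412 = 5322
Selection 4: 5322 + 412 = 5734 → 5734 − 5521 = 213
Selection 5: 213 + 412 = 625
Selection 6: 625 + 412 = 1037
Selection 7: 1037 + 412 = 1449
Selection 8: 1449 + 412 = 1861
Selection 9: 1861 + 412 = 2273
Selection 10: 2273 + 412 = 2685
Selection 11: 2685 + 412 = 3097
Selection 12: 3097 + 412 = 3509
Selection 13: 3509 + 412 = 3921
Selection 14: 3921 + 412 = 4333
Selection 15: 4333 + 412 = 4745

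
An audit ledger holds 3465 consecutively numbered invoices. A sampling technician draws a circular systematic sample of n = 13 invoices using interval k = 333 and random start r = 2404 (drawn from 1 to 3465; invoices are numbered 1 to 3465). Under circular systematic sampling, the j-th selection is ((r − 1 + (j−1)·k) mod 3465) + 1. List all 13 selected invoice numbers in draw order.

Selection 1: 2404
Selection 2: 2404 + 333 = 2737
Selection 3: 2737 + 333 = 3070
Selection 4: 3070 + 333 = 3403
Selection 5: 3403 + 333 = 3736 → 3736 − 3465 = 271
Selection 6: 271 + 333 = 604
Selection 7: 604 + 333 = 937
Selection 8: 937 + 333 = 1270
Selection 9: 1270 + 333 = 1603
Selection 10: 1603 + 333 = 1936
Selection 11: 1936 + 333 = 2269
Selection 12: 2269 + 333 = 2602
Selection 13: 2602 + 333 = 2935

2404, 2737, 3070, 3403, 271, 604, 937, 1270, 1603, 1936, 2269, 2602, 2935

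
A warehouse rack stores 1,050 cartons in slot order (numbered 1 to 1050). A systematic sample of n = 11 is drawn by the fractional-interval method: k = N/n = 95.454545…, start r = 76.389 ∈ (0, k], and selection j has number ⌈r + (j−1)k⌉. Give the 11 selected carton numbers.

j=1: r + 0k = 76.389 → ⌈·⌉ = 77
j=2: r + 1k = 171.843545… → ⌈·⌉ = 172
j=3: r + 2k = 267.298090… → ⌈·⌉ = 268
j=4: r + 3k = 362.752636… → ⌈·⌉ = 363
j=5: r + 4k = 458.207181… → ⌈·⌉ = 459
j=6: r + 5k = 553.661727… → ⌈·⌉ = 554
j=7: r + 6k = 649.116272… → ⌈·⌉ = 650
j=8: r + 7k = 744.570818… → ⌈·⌉ = 745
j=9: r + 8k = 840.025363… → ⌈·⌉ = 841
j=10: r + 9k = 935.479909… → ⌈·⌉ = 936
j=11: r + 10k = 1030.934454… → ⌈·⌉ = 1031

77, 172, 268, 363, 459, 554, 650, 745, 841, 936, 1031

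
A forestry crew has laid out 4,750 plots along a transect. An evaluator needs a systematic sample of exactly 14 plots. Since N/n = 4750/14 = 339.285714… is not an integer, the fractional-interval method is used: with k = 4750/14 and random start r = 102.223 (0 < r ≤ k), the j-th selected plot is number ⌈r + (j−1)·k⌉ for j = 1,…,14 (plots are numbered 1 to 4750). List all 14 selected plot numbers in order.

103, 442, 781, 1121, 1460, 1799, 2138, 2478, 2817, 3156, 3496, 3835, 4174, 4513

j=1: r + 0k = 102.223 → ⌈·⌉ = 103
j=2: r + 1k = 441.508714… → ⌈·⌉ = 442
j=3: r + 2k = 780.794428… → ⌈·⌉ = 781
j=4: r + 3k = 1120.080142… → ⌈·⌉ = 1121
j=5: r + 4k = 1459.365857… → ⌈·⌉ = 1460
j=6: r + 5k = 1798.651571… → ⌈·⌉ = 1799
j=7: r + 6k = 2137.937285… → ⌈·⌉ = 2138
j=8: r + 7k = 2477.223 → ⌈·⌉ = 2478
j=9: r + 8k = 2816.508714… → ⌈·⌉ = 2817
j=10: r + 9k = 3155.794428… → ⌈·⌉ = 3156
j=11: r + 10k = 3495.080142… → ⌈·⌉ = 3496
j=12: r + 11k = 3834.365857… → ⌈·⌉ = 3835
j=13: r + 12k = 4173.651571… → ⌈·⌉ = 4174
j=14: r + 13k = 4512.937285… → ⌈·⌉ = 4513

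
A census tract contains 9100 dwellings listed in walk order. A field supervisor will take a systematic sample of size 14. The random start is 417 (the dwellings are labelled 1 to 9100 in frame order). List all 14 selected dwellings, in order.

417, 1067, 1717, 2367, 3017, 3667, 4317, 4967, 5617, 6267, 6917, 7567, 8217, 8867

k = N/n = 9100/14 = 650
dwelling 1: 417
dwelling 2: 417 + 650 = 1067
dwelling 3: 1067 + 650 = 1717
dwelling 4: 1717 + 650 = 2367
dwelling 5: 2367 + 650 = 3017
dwelling 6: 3017 + 650 = 3667
dwelling 7: 3667 + 650 = 4317
dwelling 8: 4317 + 650 = 4967
dwelling 9: 4967 + 650 = 5617
dwelling 10: 5617 + 650 = 6267
dwelling 11: 6267 + 650 = 6917
dwelling 12: 6917 + 650 = 7567
dwelling 13: 7567 + 650 = 8217
dwelling 14: 8217 + 650 = 8867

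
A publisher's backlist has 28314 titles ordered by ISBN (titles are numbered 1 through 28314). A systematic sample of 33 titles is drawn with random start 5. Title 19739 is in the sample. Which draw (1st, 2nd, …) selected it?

24

k = 28314/33 = 858
position = (19739 − 5)/858 + 1 = 19734/858 + 1 = 23 + 1 = 24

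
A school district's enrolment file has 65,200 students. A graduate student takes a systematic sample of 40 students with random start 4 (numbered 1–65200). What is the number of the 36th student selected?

k = 65200/40 = 1630
36th selection = r + (36−1)·k = 4 + 35×1630 = 4 + 57050 = 57054

57054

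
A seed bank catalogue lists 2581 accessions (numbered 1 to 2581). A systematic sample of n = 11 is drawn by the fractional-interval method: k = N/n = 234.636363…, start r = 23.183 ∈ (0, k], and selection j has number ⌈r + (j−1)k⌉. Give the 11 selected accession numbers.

j=1: r + 0k = 23.183 → ⌈·⌉ = 24
j=2: r + 1k = 257.819363… → ⌈·⌉ = 258
j=3: r + 2k = 492.455727… → ⌈·⌉ = 493
j=4: r + 3k = 727.092090… → ⌈·⌉ = 728
j=5: r + 4k = 961.728454… → ⌈·⌉ = 962
j=6: r + 5k = 1196.364818… → ⌈·⌉ = 1197
j=7: r + 6k = 1431.001181… → ⌈·⌉ = 1432
j=8: r + 7k = 1665.637545… → ⌈·⌉ = 1666
j=9: r + 8k = 1900.273909… → ⌈·⌉ = 1901
j=10: r + 9k = 2134.910272… → ⌈·⌉ = 2135
j=11: r + 10k = 2369.546636… → ⌈·⌉ = 2370

24, 258, 493, 728, 962, 1197, 1432, 1666, 1901, 2135, 2370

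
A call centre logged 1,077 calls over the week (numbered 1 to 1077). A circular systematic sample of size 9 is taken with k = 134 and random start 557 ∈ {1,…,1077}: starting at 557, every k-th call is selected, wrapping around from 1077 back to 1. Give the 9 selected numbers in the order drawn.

557, 691, 825, 959, 16, 150, 284, 418, 552

Selection 1: 557
Selection 2: 557 + 134 = 691
Selection 3: 691 + 134 = 825
Selection 4: 825 + 134 = 959
Selection 5: 959 + 134 = 1093 → 1093 − 1077 = 16
Selection 6: 16 + 134 = 150
Selection 7: 150 + 134 = 284
Selection 8: 284 + 134 = 418
Selection 9: 418 + 134 = 552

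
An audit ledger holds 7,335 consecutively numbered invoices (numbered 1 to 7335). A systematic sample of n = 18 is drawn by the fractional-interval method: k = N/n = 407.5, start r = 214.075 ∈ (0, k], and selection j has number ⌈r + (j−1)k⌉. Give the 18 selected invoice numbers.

j=1: r + 0k = 214.075 → ⌈·⌉ = 215
j=2: r + 1k = 621.575 → ⌈·⌉ = 622
j=3: r + 2k = 1029.075 → ⌈·⌉ = 1030
j=4: r + 3k = 1436.575 → ⌈·⌉ = 1437
j=5: r + 4k = 1844.075 → ⌈·⌉ = 1845
j=6: r + 5k = 2251.575 → ⌈·⌉ = 2252
j=7: r + 6k = 2659.075 → ⌈·⌉ = 2660
j=8: r + 7k = 3066.575 → ⌈·⌉ = 3067
j=9: r + 8k = 3474.075 → ⌈·⌉ = 3475
j=10: r + 9k = 3881.575 → ⌈·⌉ = 3882
j=11: r + 10k = 4289.075 → ⌈·⌉ = 4290
j=12: r + 11k = 4696.575 → ⌈·⌉ = 4697
j=13: r + 12k = 5104.075 → ⌈·⌉ = 5105
j=14: r + 13k = 5511.575 → ⌈·⌉ = 5512
j=15: r + 14k = 5919.075 → ⌈·⌉ = 5920
j=16: r + 15k = 6326.575 → ⌈·⌉ = 6327
j=17: r + 16k = 6734.075 → ⌈·⌉ = 6735
j=18: r + 17k = 7141.575 → ⌈·⌉ = 7142

215, 622, 1030, 1437, 1845, 2252, 2660, 3067, 3475, 3882, 4290, 4697, 5105, 5512, 5920, 6327, 6735, 7142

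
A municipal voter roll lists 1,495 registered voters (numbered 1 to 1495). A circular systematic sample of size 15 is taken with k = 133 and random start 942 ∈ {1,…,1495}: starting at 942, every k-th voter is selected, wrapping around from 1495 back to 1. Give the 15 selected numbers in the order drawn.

942, 1075, 1208, 1341, 1474, 112, 245, 378, 511, 644, 777, 910, 1043, 1176, 1309

Selection 1: 942
Selection 2: 942 + 133 = 1075
Selection 3: 1075 + 133 = 1208
Selection 4: 1208 + 133 = 1341
Selection 5: 1341 + 133 = 1474
Selection 6: 1474 + 133 = 1607 → 1607 − 1495 = 112
Selection 7: 112 + 133 = 245
Selection 8: 245 + 133 = 378
Selection 9: 378 + 133 = 511
Selection 10: 511 + 133 = 644
Selection 11: 644 + 133 = 777
Selection 12: 777 + 133 = 910
Selection 13: 910 + 133 = 1043
Selection 14: 1043 + 133 = 1176
Selection 15: 1176 + 133 = 1309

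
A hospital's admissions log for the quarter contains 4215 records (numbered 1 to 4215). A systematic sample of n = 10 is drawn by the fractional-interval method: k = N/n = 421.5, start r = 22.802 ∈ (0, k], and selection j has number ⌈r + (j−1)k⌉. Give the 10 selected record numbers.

j=1: r + 0k = 22.802 → ⌈·⌉ = 23
j=2: r + 1k = 444.302 → ⌈·⌉ = 445
j=3: r + 2k = 865.802 → ⌈·⌉ = 866
j=4: r + 3k = 1287.302 → ⌈·⌉ = 1288
j=5: r + 4k = 1708.802 → ⌈·⌉ = 1709
j=6: r + 5k = 2130.302 → ⌈·⌉ = 2131
j=7: r + 6k = 2551.802 → ⌈·⌉ = 2552
j=8: r + 7k = 2973.302 → ⌈·⌉ = 2974
j=9: r + 8k = 3394.802 → ⌈·⌉ = 3395
j=10: r + 9k = 3816.302 → ⌈·⌉ = 3817

23, 445, 866, 1288, 1709, 2131, 2552, 2974, 3395, 3817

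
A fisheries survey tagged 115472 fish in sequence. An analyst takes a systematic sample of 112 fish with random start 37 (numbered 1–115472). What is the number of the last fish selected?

114478

k = 115472/112 = 1031
112th selection = r + (112−1)·k = 37 + 111×1031 = 37 + 114441 = 114478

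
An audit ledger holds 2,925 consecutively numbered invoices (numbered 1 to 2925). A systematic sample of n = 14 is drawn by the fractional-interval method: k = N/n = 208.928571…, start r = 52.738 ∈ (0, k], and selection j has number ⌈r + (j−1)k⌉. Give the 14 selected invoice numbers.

j=1: r + 0k = 52.738 → ⌈·⌉ = 53
j=2: r + 1k = 261.666571… → ⌈·⌉ = 262
j=3: r + 2k = 470.595142… → ⌈·⌉ = 471
j=4: r + 3k = 679.523714… → ⌈·⌉ = 680
j=5: r + 4k = 888.452285… → ⌈·⌉ = 889
j=6: r + 5k = 1097.380857… → ⌈·⌉ = 1098
j=7: r + 6k = 1306.309428… → ⌈·⌉ = 1307
j=8: r + 7k = 1515.238 → ⌈·⌉ = 1516
j=9: r + 8k = 1724.166571… → ⌈·⌉ = 1725
j=10: r + 9k = 1933.095142… → ⌈·⌉ = 1934
j=11: r + 10k = 2142.023714… → ⌈·⌉ = 2143
j=12: r + 11k = 2350.952285… → ⌈·⌉ = 2351
j=13: r + 12k = 2559.880857… → ⌈·⌉ = 2560
j=14: r + 13k = 2768.809428… → ⌈·⌉ = 2769

53, 262, 471, 680, 889, 1098, 1307, 1516, 1725, 1934, 2143, 2351, 2560, 2769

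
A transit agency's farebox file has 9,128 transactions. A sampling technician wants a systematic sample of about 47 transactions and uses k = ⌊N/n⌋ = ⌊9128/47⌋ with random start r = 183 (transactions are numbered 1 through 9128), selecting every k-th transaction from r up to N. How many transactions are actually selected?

47

k = ⌊9128/47⌋ = 194
Achieved size = ⌊(9128 − 183)/194⌋ + 1 = ⌊8945/194⌋ + 1 = 46 + 1 = 47
(last selection: 183 + 46×194 = 9107 ≤ 9128; next would be 9301 > 9128)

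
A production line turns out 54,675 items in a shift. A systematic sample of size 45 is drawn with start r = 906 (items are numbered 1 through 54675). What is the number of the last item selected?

k = 54675/45 = 1215
45th selection = r + (45−1)·k = 906 + 44×1215 = 906 + 53460 = 54366

54366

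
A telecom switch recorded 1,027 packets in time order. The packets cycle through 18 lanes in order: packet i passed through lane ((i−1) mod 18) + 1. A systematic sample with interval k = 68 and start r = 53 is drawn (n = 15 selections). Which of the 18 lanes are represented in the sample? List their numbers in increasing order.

Consecutive selections differ by k = 68, so their lane numbers differ by 68 mod 18 = 14.
gcd(68, 18) = 2, so the sample visits 18/2 = 9 distinct residues mod 18.
Start 53 is lane 17; the lanes hit are 1, 3, 5, 7, 9, 11, 13, 15, 17.

1, 3, 5, 7, 9, 11, 13, 15, 17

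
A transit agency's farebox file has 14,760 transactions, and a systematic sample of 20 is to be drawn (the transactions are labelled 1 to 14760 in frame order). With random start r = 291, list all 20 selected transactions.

291, 1029, 1767, 2505, 3243, 3981, 4719, 5457, 6195, 6933, 7671, 8409, 9147, 9885, 10623, 11361, 12099, 12837, 13575, 14313

k = N/n = 14760/20 = 738
transaction 1: 291
transaction 2: 291 + 738 = 1029
transaction 3: 1029 + 738 = 1767
transaction 4: 1767 + 738 = 2505
transaction 5: 2505 + 738 = 3243
transaction 6: 3243 + 738 = 3981
transaction 7: 3981 + 738 = 4719
transaction 8: 4719 + 738 = 5457
transaction 9: 5457 + 738 = 6195
transaction 10: 6195 + 738 = 6933
transaction 11: 6933 + 738 = 7671
transaction 12: 7671 + 738 = 8409
transaction 13: 8409 + 738 = 9147
transaction 14: 9147 + 738 = 9885
transaction 15: 9885 + 738 = 10623
transaction 16: 10623 + 738 = 11361
transaction 17: 11361 + 738 = 12099
transaction 18: 12099 + 738 = 12837
transaction 19: 12837 + 738 = 13575
transaction 20: 13575 + 738 = 14313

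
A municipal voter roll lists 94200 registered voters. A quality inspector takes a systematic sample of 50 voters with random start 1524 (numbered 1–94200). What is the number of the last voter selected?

k = 94200/50 = 1884
50th selection = r + (50−1)·k = 1524 + 49×1884 = 1524 + 92316 = 93840

93840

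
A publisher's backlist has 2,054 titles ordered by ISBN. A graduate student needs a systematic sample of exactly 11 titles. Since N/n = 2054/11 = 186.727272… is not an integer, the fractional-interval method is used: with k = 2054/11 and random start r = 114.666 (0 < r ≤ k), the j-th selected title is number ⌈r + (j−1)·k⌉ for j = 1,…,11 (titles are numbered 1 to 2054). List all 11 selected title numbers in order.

j=1: r + 0k = 114.666 → ⌈·⌉ = 115
j=2: r + 1k = 301.393272… → ⌈·⌉ = 302
j=3: r + 2k = 488.120545… → ⌈·⌉ = 489
j=4: r + 3k = 674.847818… → ⌈·⌉ = 675
j=5: r + 4k = 861.575090… → ⌈·⌉ = 862
j=6: r + 5k = 1048.302363… → ⌈·⌉ = 1049
j=7: r + 6k = 1235.029636… → ⌈·⌉ = 1236
j=8: r + 7k = 1421.756909… → ⌈·⌉ = 1422
j=9: r + 8k = 1608.484181… → ⌈·⌉ = 1609
j=10: r + 9k = 1795.211454… → ⌈·⌉ = 1796
j=11: r + 10k = 1981.938727… → ⌈·⌉ = 1982

115, 302, 489, 675, 862, 1049, 1236, 1422, 1609, 1796, 1982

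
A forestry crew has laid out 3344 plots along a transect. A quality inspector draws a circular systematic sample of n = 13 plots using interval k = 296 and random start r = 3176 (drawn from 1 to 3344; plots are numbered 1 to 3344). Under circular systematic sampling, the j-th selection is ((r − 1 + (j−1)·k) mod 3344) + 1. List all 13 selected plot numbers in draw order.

3176, 128, 424, 720, 1016, 1312, 1608, 1904, 2200, 2496, 2792, 3088, 40

Selection 1: 3176
Selection 2: 3176 + 296 = 3472 → 3472 − 3344 = 128
Selection 3: 128 + 296 = 424
Selection 4: 424 + 296 = 720
Selection 5: 720 + 296 = 1016
Selection 6: 1016 + 296 = 1312
Selection 7: 1312 + 296 = 1608
Selection 8: 1608 + 296 = 1904
Selection 9: 1904 + 296 = 2200
Selection 10: 2200 + 296 = 2496
Selection 11: 2496 + 296 = 2792
Selection 12: 2792 + 296 = 3088
Selection 13: 3088 + 296 = 3384 → 3384 − 3344 = 40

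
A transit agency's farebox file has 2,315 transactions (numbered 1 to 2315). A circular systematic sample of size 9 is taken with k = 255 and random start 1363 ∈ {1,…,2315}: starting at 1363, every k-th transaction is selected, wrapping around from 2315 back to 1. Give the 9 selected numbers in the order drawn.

1363, 1618, 1873, 2128, 68, 323, 578, 833, 1088

Selection 1: 1363
Selection 2: 1363 + 255 = 1618
Selection 3: 1618 + 255 = 1873
Selection 4: 1873 + 255 = 2128
Selection 5: 2128 + 255 = 2383 → 2383 − 2315 = 68
Selection 6: 68 + 255 = 323
Selection 7: 323 + 255 = 578
Selection 8: 578 + 255 = 833
Selection 9: 833 + 255 = 1088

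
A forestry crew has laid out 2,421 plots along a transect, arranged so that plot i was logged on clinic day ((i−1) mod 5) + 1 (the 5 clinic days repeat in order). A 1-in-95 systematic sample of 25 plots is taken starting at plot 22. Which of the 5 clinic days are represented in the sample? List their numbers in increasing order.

2

Consecutive selections differ by k = 95, so their clinic day numbers differ by 95 mod 5 = 0.
gcd(95, 5) = 5, so the sample visits 5/5 = 1 distinct residues mod 5.
Start 22 is clinic day 2; the clinic days hit are 2.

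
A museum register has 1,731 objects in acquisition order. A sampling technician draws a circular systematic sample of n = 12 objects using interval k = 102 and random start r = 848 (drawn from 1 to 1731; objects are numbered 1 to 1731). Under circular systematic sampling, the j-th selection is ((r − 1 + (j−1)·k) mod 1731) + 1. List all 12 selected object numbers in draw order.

848, 950, 1052, 1154, 1256, 1358, 1460, 1562, 1664, 35, 137, 239

Selection 1: 848
Selection 2: 848 + 102 = 950
Selection 3: 950 + 102 = 1052
Selection 4: 1052 + 102 = 1154
Selection 5: 1154 + 102 = 1256
Selection 6: 1256 + 102 = 1358
Selection 7: 1358 + 102 = 1460
Selection 8: 1460 + 102 = 1562
Selection 9: 1562 + 102 = 1664
Selection 10: 1664 + 102 = 1766 → 1766 − 1731 = 35
Selection 11: 35 + 102 = 137
Selection 12: 137 + 102 = 239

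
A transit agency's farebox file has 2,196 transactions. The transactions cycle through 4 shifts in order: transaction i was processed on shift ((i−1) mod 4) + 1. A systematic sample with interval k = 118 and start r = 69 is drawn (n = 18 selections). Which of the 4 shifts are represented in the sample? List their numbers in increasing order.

Consecutive selections differ by k = 118, so their shift numbers differ by 118 mod 4 = 2.
gcd(118, 4) = 2, so the sample visits 4/2 = 2 distinct residues mod 4.
Start 69 is shift 1; the shifts hit are 1, 3.

1, 3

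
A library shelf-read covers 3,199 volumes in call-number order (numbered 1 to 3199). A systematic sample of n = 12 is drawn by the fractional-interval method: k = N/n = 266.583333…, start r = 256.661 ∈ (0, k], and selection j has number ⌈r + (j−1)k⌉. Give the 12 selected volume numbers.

257, 524, 790, 1057, 1323, 1590, 1857, 2123, 2390, 2656, 2923, 3190

j=1: r + 0k = 256.661 → ⌈·⌉ = 257
j=2: r + 1k = 523.244333… → ⌈·⌉ = 524
j=3: r + 2k = 789.827666… → ⌈·⌉ = 790
j=4: r + 3k = 1056.411 → ⌈·⌉ = 1057
j=5: r + 4k = 1322.994333… → ⌈·⌉ = 1323
j=6: r + 5k = 1589.577666… → ⌈·⌉ = 1590
j=7: r + 6k = 1856.161 → ⌈·⌉ = 1857
j=8: r + 7k = 2122.744333… → ⌈·⌉ = 2123
j=9: r + 8k = 2389.327666… → ⌈·⌉ = 2390
j=10: r + 9k = 2655.911 → ⌈·⌉ = 2656
j=11: r + 10k = 2922.494333… → ⌈·⌉ = 2923
j=12: r + 11k = 3189.077666… → ⌈·⌉ = 3190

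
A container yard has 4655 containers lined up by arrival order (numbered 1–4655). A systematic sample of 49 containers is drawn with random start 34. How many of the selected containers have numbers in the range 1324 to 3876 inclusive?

27

k = 4655/49 = 95
First selection ≥ 1324: 34 + ⌈(1324−34)/95⌉·95 = 34 + 14×95 = 1364
Last selection ≤ 3876: 34 + ⌊(3876−34)/95⌋·95 = 34 + 40×95 = 3834
Count = 40 − 14 + 1 = 27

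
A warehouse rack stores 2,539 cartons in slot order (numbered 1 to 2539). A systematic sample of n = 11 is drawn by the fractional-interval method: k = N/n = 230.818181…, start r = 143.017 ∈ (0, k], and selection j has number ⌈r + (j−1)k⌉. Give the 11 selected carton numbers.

144, 374, 605, 836, 1067, 1298, 1528, 1759, 1990, 2221, 2452

j=1: r + 0k = 143.017 → ⌈·⌉ = 144
j=2: r + 1k = 373.835181… → ⌈·⌉ = 374
j=3: r + 2k = 604.653363… → ⌈·⌉ = 605
j=4: r + 3k = 835.471545… → ⌈·⌉ = 836
j=5: r + 4k = 1066.289727… → ⌈·⌉ = 1067
j=6: r + 5k = 1297.107909… → ⌈·⌉ = 1298
j=7: r + 6k = 1527.926090… → ⌈·⌉ = 1528
j=8: r + 7k = 1758.744272… → ⌈·⌉ = 1759
j=9: r + 8k = 1989.562454… → ⌈·⌉ = 1990
j=10: r + 9k = 2220.380636… → ⌈·⌉ = 2221
j=11: r + 10k = 2451.198818… → ⌈·⌉ = 2452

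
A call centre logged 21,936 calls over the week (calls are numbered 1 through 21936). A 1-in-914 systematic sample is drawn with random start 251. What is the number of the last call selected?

k = 914
24th selection = r + (24−1)·k = 251 + 23×914 = 251 + 21022 = 21273

21273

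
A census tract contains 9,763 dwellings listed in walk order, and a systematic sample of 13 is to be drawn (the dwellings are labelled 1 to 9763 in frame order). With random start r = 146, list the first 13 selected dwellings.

k = N/n = 9763/13 = 751
dwelling 1: 146
dwelling 2: 146 + 751 = 897
dwelling 3: 897 + 751 = 1648
dwelling 4: 1648 + 751 = 2399
dwelling 5: 2399 + 751 = 3150
dwelling 6: 3150 + 751 = 3901
dwelling 7: 3901 + 751 = 4652
dwelling 8: 4652 + 751 = 5403
dwelling 9: 5403 + 751 = 6154
dwelling 10: 6154 + 751 = 6905
dwelling 11: 6905 + 751 = 7656
dwelling 12: 7656 + 751 = 8407
dwelling 13: 8407 + 751 = 9158

146, 897, 1648, 2399, 3150, 3901, 4652, 5403, 6154, 6905, 7656, 8407, 9158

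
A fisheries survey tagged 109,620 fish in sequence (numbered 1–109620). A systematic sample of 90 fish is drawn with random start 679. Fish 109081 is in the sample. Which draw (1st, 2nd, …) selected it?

90

k = 109620/90 = 1218
position = (109081 − 679)/1218 + 1 = 108402/1218 + 1 = 89 + 1 = 90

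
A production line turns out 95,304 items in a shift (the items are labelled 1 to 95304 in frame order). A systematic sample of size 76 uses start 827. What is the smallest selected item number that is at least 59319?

59765

k = 95304/76 = 1254
Steps past start: ⌈(59319 − 827)/1254⌉ = ⌈58492/1254⌉ = 47
Selected item: 827 + 47×1254 = 59765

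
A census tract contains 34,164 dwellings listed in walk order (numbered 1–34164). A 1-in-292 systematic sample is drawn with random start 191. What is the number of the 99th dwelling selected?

k = 292
99th selection = r + (99−1)·k = 191 + 98×292 = 191 + 28616 = 28807

28807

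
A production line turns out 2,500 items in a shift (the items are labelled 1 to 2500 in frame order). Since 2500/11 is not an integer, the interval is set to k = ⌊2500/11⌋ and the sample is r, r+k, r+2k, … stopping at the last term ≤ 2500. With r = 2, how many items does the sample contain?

k = ⌊2500/11⌋ = 227
Achieved size = ⌊(2500 − 2)/227⌋ + 1 = ⌊2498/227⌋ + 1 = 11 + 1 = 12
(last selection: 2 + 11×227 = 2499 ≤ 2500; next would be 2726 > 2500)

12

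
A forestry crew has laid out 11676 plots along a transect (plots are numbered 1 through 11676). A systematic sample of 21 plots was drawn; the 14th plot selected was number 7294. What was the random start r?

k = 11676/21 = 556
r = 7294 − (14−1)×556 = 7294 − 7228 = 66

66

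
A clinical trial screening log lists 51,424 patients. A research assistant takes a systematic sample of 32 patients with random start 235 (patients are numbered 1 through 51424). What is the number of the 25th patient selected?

k = 51424/32 = 1607
25th selection = r + (25−1)·k = 235 + 24×1607 = 235 + 38568 = 38803

38803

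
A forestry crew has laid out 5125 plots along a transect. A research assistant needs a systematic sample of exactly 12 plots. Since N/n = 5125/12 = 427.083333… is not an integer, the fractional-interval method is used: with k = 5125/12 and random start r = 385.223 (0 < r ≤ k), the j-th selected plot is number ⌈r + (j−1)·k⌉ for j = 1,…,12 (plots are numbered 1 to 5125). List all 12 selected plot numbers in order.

j=1: r + 0k = 385.223 → ⌈·⌉ = 386
j=2: r + 1k = 812.306333… → ⌈·⌉ = 813
j=3: r + 2k = 1239.389666… → ⌈·⌉ = 1240
j=4: r + 3k = 1666.473 → ⌈·⌉ = 1667
j=5: r + 4k = 2093.556333… → ⌈·⌉ = 2094
j=6: r + 5k = 2520.639666… → ⌈·⌉ = 2521
j=7: r + 6k = 2947.723 → ⌈·⌉ = 2948
j=8: r + 7k = 3374.806333… → ⌈·⌉ = 3375
j=9: r + 8k = 3801.889666… → ⌈·⌉ = 3802
j=10: r + 9k = 4228.973 → ⌈·⌉ = 4229
j=11: r + 10k = 4656.056333… → ⌈·⌉ = 4657
j=12: r + 11k = 5083.139666… → ⌈·⌉ = 5084

386, 813, 1240, 1667, 2094, 2521, 2948, 3375, 3802, 4229, 4657, 5084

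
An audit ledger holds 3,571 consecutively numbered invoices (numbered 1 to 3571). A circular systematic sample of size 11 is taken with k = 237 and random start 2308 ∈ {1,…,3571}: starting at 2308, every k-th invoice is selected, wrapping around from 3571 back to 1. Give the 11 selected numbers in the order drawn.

2308, 2545, 2782, 3019, 3256, 3493, 159, 396, 633, 870, 1107

Selection 1: 2308
Selection 2: 2308 + 237 = 2545
Selection 3: 2545 + 237 = 2782
Selection 4: 2782 + 237 = 3019
Selection 5: 3019 + 237 = 3256
Selection 6: 3256 + 237 = 3493
Selection 7: 3493 + 237 = 3730 → 3730 − 3571 = 159
Selection 8: 159 + 237 = 396
Selection 9: 396 + 237 = 633
Selection 10: 633 + 237 = 870
Selection 11: 870 + 237 = 1107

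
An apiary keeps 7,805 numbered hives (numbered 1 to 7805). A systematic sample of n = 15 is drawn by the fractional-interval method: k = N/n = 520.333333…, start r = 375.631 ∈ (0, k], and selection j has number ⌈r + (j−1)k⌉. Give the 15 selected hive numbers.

376, 896, 1417, 1937, 2457, 2978, 3498, 4018, 4539, 5059, 5579, 6100, 6620, 7140, 7661

j=1: r + 0k = 375.631 → ⌈·⌉ = 376
j=2: r + 1k = 895.964333… → ⌈·⌉ = 896
j=3: r + 2k = 1416.297666… → ⌈·⌉ = 1417
j=4: r + 3k = 1936.631 → ⌈·⌉ = 1937
j=5: r + 4k = 2456.964333… → ⌈·⌉ = 2457
j=6: r + 5k = 2977.297666… → ⌈·⌉ = 2978
j=7: r + 6k = 3497.631 → ⌈·⌉ = 3498
j=8: r + 7k = 4017.964333… → ⌈·⌉ = 4018
j=9: r + 8k = 4538.297666… → ⌈·⌉ = 4539
j=10: r + 9k = 5058.631 → ⌈·⌉ = 5059
j=11: r + 10k = 5578.964333… → ⌈·⌉ = 5579
j=12: r + 11k = 6099.297666… → ⌈·⌉ = 6100
j=13: r + 12k = 6619.631 → ⌈·⌉ = 6620
j=14: r + 13k = 7139.964333… → ⌈·⌉ = 7140
j=15: r + 14k = 7660.297666… → ⌈·⌉ = 7661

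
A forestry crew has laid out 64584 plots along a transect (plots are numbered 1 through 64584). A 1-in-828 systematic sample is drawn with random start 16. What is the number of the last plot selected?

k = 828
78th selection = r + (78−1)·k = 16 + 77×828 = 16 + 63756 = 63772

63772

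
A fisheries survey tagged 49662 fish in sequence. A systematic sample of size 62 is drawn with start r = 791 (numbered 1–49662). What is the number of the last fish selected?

k = 49662/62 = 801
62nd selection = r + (62−1)·k = 791 + 61×801 = 791 + 48861 = 49652

49652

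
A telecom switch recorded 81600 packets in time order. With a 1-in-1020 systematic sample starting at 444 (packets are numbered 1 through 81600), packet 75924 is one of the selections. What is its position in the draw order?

k = 1020
position = (75924 − 444)/1020 + 1 = 75480/1020 + 1 = 74 + 1 = 75

75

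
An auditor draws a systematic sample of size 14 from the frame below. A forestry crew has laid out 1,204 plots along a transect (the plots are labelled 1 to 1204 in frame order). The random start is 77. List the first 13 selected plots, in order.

k = N/n = 1204/14 = 86
plot 1: 77
plot 2: 77 + 86 = 163
plot 3: 163 + 86 = 249
plot 4: 249 + 86 = 335
plot 5: 335 + 86 = 421
plot 6: 421 + 86 = 507
plot 7: 507 + 86 = 593
plot 8: 593 + 86 = 679
plot 9: 679 + 86 = 765
plot 10: 765 + 86 = 851
plot 11: 851 + 86 = 937
plot 12: 937 + 86 = 1023
plot 13: 1023 + 86 = 1109

77, 163, 249, 335, 421, 507, 593, 679, 765, 851, 937, 1023, 1109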